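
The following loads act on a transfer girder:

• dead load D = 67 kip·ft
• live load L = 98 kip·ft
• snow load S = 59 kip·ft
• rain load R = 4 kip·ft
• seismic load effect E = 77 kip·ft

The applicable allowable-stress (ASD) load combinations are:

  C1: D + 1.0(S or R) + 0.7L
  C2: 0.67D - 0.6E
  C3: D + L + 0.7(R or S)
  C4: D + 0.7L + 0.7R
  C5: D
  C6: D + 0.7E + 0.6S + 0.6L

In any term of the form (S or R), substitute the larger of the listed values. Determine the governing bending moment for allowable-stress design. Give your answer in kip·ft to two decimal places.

(S or R) → S = 59 kip·ft; (R or S) → S = 59 kip·ft.
C1: 1.0(67) + 1.0(59) + 0.7(98) = 194.60
C2: 0.67(67) - 0.6(77) = -1.31
C3: 1.0(67) + 1.0(98) + 0.7(59) = 206.30
C4: 1.0(67) + 0.7(98) + 0.7(4) = 138.40
C5: 1.0(67) = 67.00
C6: 1.0(67) + 0.7(77) + 0.6(59) + 0.6(98) = 215.10
Combination 6 governs: M = 215.10 kip·ft.

215.10 kip·ft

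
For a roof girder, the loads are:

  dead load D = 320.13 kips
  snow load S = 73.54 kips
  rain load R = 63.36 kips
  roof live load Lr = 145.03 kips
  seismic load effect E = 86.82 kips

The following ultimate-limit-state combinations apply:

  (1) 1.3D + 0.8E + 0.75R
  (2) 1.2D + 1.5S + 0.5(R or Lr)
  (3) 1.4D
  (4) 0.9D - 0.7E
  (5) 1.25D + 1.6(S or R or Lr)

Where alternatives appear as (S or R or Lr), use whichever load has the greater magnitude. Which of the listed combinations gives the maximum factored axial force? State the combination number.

Combination 5

(R or Lr) → Lr = 145.03 kips; (S or R or Lr) → Lr = 145.03 kips.
(1) 1.3(320.13) + 0.8(86.82) + 0.75(63.36) = 416.17 + 69.46 + 47.52 = 533.15
(2) 1.2(320.13) + 1.5(73.54) + 0.5(145.03) = 566.98
(3) 1.4(320.13) = 448.18
(4) 0.9(320.13) - 0.7(86.82) = 227.34
(5) 1.25(320.13) + 1.6(145.03) = 400.16 + 232.05 = 632.21
The largest value is 632.21 kips from combination 5.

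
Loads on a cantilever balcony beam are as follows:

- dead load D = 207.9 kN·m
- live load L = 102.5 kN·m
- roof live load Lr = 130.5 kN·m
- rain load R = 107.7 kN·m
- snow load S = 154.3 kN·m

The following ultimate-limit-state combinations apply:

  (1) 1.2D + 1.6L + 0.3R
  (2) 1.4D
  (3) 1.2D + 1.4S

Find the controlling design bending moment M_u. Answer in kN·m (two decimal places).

465.50 kN·m

(1) 1.2(207.9) + 1.6(102.5) + 0.3(107.7) = 249.48 + 164.00 + 32.31 = 445.79
(2) 1.4(207.9) = 291.06
(3) 1.2(207.9) + 1.4(154.3) = 249.48 + 216.02 = 465.50
The controlling combination is 3, giving 465.50 kN·m.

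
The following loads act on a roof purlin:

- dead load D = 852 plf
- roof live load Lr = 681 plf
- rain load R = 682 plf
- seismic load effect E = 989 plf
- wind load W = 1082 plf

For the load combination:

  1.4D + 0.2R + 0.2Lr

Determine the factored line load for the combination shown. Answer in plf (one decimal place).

1.4(852) + 0.2(682) + 0.2(681) = 1192.8 + 136.4 + 136.2 = 1465.4
w_u = 1465.4 plf.

1465.4 plf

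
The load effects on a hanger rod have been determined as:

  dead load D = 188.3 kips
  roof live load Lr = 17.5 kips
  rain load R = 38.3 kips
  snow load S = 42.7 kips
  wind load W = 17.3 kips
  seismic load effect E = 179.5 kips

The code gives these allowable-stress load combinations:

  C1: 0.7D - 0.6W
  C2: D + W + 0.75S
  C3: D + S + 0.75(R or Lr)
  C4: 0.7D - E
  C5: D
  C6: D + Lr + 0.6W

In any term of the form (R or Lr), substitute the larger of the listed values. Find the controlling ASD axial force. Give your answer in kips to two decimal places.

259.73 kips

(R or Lr) → R = 38.3 kips.
C1: 0.7(188.3) - 0.6(17.3) = 121.43
C2: 1.0(188.3) + 1.0(17.3) + 0.75(42.7) = 237.63
C3: 1.0(188.3) + 1.0(42.7) + 0.75(38.3) = 259.73
C4: 0.7(188.3) - 1.0(179.5) = -47.69
C5: 1.0(188.3) = 188.30
C6: 1.0(188.3) + 1.0(17.5) + 0.6(17.3) = 216.18
The controlling combination is 3, giving 259.73 kips.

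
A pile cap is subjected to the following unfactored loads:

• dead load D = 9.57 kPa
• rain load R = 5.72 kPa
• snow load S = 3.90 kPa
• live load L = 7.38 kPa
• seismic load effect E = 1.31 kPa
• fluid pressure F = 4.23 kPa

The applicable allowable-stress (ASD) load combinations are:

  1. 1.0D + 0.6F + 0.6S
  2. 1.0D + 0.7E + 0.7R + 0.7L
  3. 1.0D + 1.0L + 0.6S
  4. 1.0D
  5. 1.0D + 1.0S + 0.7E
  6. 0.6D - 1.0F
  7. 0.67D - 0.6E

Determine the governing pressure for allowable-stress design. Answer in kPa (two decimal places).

19.66 kPa

1. 1.0(9.57) + 0.6(4.23) + 0.6(3.90) = 9.57 + 2.54 + 2.34 = 14.45
2. 1.0(9.57) + 0.7(1.31) + 0.7(5.72) + 0.7(7.38) = 9.57 + 0.92 + 4.00 + 5.17 = 19.66
3. 1.0(9.57) + 1.0(7.38) + 0.6(3.90) = 9.57 + 7.38 + 2.34 = 19.29
4. 1.0(9.57) = 9.57
5. 1.0(9.57) + 1.0(3.90) + 0.7(1.31) = 9.57 + 3.90 + 0.92 = 14.39
6. 0.6(9.57) - 1.0(4.23) = 5.74 - 4.23 = 1.51
7. 0.67(9.57) - 0.6(1.31) = 5.63
The controlling combination is 2, giving 19.66 kPa.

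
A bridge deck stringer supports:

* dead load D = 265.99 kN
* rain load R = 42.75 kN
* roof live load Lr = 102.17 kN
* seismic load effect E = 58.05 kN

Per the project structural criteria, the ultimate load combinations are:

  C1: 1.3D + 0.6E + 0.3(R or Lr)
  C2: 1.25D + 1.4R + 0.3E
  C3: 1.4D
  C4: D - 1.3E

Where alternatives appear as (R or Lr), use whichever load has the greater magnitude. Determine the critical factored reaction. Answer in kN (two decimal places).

(R or Lr) → Lr = 102.17 kN.
C1: 1.3(265.99) + 0.6(58.05) + 0.3(102.17) = 411.27
C2: 1.25(265.99) + 1.4(42.75) + 0.3(58.05) = 409.75
C3: 1.4(265.99) = 372.39
C4: 1.0(265.99) - 1.3(58.05) = 190.53
Maximum is from combination 1.

411.27 kN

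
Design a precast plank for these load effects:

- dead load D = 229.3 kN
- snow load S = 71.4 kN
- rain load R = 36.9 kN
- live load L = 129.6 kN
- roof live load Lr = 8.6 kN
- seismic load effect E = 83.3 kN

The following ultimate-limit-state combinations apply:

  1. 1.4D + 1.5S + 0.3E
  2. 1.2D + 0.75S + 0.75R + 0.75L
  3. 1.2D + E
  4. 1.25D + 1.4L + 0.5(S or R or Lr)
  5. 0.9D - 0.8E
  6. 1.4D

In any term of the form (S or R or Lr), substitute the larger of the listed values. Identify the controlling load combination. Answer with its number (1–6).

(S or R or Lr) → S = 71.4 kN.
1. 1.4(229.3) + 1.5(71.4) + 0.3(83.3) = 321.02 + 107.10 + 24.99 = 453.11
2. 1.2(229.3) + 0.75(71.4) + 0.75(36.9) + 0.75(129.6) = 275.16 + 53.55 + 27.68 + 97.20 = 453.59
3. 1.2(229.3) + 1.0(83.3) = 275.16 + 83.30 = 358.46
4. 1.25(229.3) + 1.4(129.6) + 0.5(71.4) = 286.63 + 181.44 + 35.70 = 503.77
5. 0.9(229.3) - 0.8(83.3) = 206.37 - 66.64 = 139.73
6. 1.4(229.3) = 321.02
The largest value is 503.77 kN from combination 4.

Combination 4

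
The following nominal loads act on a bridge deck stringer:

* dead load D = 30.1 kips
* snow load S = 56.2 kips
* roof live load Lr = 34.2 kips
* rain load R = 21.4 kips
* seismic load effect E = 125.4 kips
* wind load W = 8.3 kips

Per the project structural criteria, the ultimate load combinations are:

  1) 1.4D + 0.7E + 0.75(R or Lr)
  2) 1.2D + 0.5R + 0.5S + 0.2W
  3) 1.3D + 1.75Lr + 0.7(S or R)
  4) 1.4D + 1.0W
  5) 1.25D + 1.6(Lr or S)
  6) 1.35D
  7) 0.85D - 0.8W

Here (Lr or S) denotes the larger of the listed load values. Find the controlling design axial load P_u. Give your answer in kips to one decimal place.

155.6 kips

(R or Lr) → Lr = 34.2 kips; (S or R) → S = 56.2 kips; (Lr or S) → S = 56.2 kips.
1) 1.4(30.1) + 0.7(125.4) + 0.75(34.2) = 42.1 + 87.8 + 25.7 = 155.6
2) 1.2(30.1) + 0.5(21.4) + 0.5(56.2) + 0.2(8.3) = 36.1 + 10.7 + 28.1 + 1.7 = 76.6
3) 1.3(30.1) + 1.75(34.2) + 0.7(56.2) = 39.1 + 59.9 + 39.3 = 138.3
4) 1.4(30.1) + 1.0(8.3) = 42.1 + 8.3 = 50.4
5) 1.25(30.1) + 1.6(56.2) = 37.6 + 89.9 = 127.5
6) 1.35(30.1) = 40.6
7) 0.85(30.1) - 0.8(8.3) = 18.9
The controlling combination is 1, giving 155.6 kips.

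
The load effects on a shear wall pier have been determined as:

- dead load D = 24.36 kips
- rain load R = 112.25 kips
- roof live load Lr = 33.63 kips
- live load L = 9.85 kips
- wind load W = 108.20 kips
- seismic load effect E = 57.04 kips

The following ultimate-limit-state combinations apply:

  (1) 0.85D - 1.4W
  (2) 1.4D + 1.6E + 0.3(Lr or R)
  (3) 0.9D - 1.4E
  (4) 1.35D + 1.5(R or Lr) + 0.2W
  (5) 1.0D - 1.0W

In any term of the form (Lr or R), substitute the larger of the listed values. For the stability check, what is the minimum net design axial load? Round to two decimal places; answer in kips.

-130.77 kips

(Lr or R) → R = 112.25 kips; (R or Lr) → R = 112.25 kips.
(1) 0.85(24.36) - 1.4(108.20) = 20.71 - 151.48 = -130.77
(2) 1.4(24.36) + 1.6(57.04) + 0.3(112.25) = 34.10 + 91.26 + 33.68 = 159.04
(3) 0.9(24.36) - 1.4(57.04) = -57.93
(4) 1.35(24.36) + 1.5(112.25) + 0.2(108.20) = 222.90
(5) 1.0(24.36) - 1.0(108.20) = 24.36 - 108.20 = -83.84
Combination 1 gives the minimum: -130.77 kips.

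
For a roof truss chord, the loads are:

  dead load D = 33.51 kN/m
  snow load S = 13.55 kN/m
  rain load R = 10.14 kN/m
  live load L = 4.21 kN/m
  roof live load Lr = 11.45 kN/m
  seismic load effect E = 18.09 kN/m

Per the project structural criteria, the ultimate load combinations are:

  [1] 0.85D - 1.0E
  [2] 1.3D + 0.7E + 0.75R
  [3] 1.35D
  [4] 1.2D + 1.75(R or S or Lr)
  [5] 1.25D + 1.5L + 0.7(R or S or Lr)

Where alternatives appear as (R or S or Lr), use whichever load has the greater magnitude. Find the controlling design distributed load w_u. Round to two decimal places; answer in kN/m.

63.92 kN/m

(R or S or Lr) → S = 13.55 kN/m.
[1] 0.85(33.51) - 1.0(18.09) = 28.48 - 18.09 = 10.39
[2] 1.3(33.51) + 0.7(18.09) + 0.75(10.14) = 43.56 + 12.66 + 7.61 = 63.83
[3] 1.35(33.51) = 45.24
[4] 1.2(33.51) + 1.75(13.55) = 40.21 + 23.71 = 63.92
[5] 1.25(33.51) + 1.5(4.21) + 0.7(13.55) = 57.69
The controlling combination is 4, giving 63.92 kN/m.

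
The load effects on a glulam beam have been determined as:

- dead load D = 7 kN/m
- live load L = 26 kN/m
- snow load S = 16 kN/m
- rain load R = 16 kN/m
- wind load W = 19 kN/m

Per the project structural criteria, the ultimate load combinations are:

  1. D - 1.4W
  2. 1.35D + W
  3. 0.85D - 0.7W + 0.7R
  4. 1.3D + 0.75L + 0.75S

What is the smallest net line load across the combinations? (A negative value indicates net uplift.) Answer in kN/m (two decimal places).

1. 1.0(7) - 1.4(19) = 7.00 - 26.60 = -19.60
2. 1.35(7) + 1.0(19) = 9.45 + 19.00 = 28.45
3. 0.85(7) - 0.7(19) + 0.7(16) = 5.95 - 13.30 + 11.20 = 3.85
4. 1.3(7) + 0.75(26) + 0.75(16) = 9.10 + 19.50 + 12.00 = 40.60
Combination 1 gives the minimum: -19.60 kN/m.

-19.60 kN/m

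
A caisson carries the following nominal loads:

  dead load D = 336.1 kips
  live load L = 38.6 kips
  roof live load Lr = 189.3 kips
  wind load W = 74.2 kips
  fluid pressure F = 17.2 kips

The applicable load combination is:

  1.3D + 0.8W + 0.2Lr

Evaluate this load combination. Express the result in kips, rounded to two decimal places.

1.3(336.1) + 0.8(74.2) + 0.2(189.3) = 436.93 + 59.36 + 37.86 = 534.15
P_u = 534.15 kips.

534.15 kips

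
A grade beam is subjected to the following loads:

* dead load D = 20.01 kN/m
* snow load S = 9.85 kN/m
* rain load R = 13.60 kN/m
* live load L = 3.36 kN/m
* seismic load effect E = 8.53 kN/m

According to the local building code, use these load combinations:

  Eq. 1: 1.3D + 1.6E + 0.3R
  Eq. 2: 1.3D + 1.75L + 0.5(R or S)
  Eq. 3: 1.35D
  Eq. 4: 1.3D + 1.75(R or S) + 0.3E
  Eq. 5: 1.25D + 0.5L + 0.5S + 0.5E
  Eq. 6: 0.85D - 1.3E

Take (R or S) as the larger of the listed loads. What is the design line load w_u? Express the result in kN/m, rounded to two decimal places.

52.37 kN/m

(R or S) → R = 13.60 kN/m.
Eq. 1: 1.3(20.01) + 1.6(8.53) + 0.3(13.60) = 26.01 + 13.65 + 4.08 = 43.74
Eq. 2: 1.3(20.01) + 1.75(3.36) + 0.5(13.60) = 26.01 + 5.88 + 6.80 = 38.69
Eq. 3: 1.35(20.01) = 27.01
Eq. 4: 1.3(20.01) + 1.75(13.60) + 0.3(8.53) = 26.01 + 23.80 + 2.56 = 52.37
Eq. 5: 1.25(20.01) + 0.5(3.36) + 0.5(9.85) + 0.5(8.53) = 35.88
Eq. 6: 0.85(20.01) - 1.3(8.53) = 17.01 - 11.09 = 5.92
Combination 4 governs: w_u = 52.37 kN/m.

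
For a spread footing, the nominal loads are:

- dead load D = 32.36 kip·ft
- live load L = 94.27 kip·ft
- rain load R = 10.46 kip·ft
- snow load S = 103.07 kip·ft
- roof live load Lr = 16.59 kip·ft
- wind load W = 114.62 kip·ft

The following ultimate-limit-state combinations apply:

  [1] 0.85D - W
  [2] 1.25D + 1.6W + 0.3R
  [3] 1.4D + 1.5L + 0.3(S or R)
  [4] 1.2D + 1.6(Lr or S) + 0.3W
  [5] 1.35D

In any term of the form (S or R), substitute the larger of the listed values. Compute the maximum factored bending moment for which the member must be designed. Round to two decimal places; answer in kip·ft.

(S or R) → S = 103.07 kip·ft; (Lr or S) → S = 103.07 kip·ft.
[1] 0.85(32.36) - 1.0(114.62) = -87.11
[2] 1.25(32.36) + 1.6(114.62) + 0.3(10.46) = 226.98
[3] 1.4(32.36) + 1.5(94.27) + 0.3(103.07) = 217.63
[4] 1.2(32.36) + 1.6(103.07) + 0.3(114.62) = 238.13
[5] 1.35(32.36) = 43.69
The controlling combination is 4, giving 238.13 kip·ft.

238.13 kip·ft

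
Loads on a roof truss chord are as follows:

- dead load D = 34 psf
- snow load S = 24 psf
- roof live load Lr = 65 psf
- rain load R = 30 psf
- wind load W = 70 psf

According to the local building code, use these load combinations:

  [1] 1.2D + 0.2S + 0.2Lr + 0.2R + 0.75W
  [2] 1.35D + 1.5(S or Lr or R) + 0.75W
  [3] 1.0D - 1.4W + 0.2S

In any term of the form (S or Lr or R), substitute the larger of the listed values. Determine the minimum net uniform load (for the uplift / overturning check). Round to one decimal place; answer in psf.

(S or Lr or R) → Lr = 65 psf.
[1] 1.2(34) + 0.2(24) + 0.2(65) + 0.2(30) + 0.75(70) = 40.8 + 4.8 + 13.0 + 6.0 + 52.5 = 117.1
[2] 1.35(34) + 1.5(65) + 0.75(70) = 45.9 + 97.5 + 52.5 = 195.9
[3] 1.0(34) - 1.4(70) + 0.2(24) = 34.0 - 98.0 + 4.8 = -59.2
Combination 3 gives the minimum: -59.2 psf.

-59.2 psf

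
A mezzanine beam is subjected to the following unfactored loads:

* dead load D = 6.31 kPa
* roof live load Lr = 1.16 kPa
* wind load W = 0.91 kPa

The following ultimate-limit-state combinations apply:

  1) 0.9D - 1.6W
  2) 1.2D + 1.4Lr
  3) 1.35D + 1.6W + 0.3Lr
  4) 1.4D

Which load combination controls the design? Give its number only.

1) 0.9(6.31) - 1.6(0.91) = 5.68 - 1.46 = 4.22
2) 1.2(6.31) + 1.4(1.16) = 9.20
3) 1.35(6.31) + 1.6(0.91) + 0.3(1.16) = 10.32
4) 1.4(6.31) = 8.83
The largest value is 10.32 kPa from combination 3.

Combination 3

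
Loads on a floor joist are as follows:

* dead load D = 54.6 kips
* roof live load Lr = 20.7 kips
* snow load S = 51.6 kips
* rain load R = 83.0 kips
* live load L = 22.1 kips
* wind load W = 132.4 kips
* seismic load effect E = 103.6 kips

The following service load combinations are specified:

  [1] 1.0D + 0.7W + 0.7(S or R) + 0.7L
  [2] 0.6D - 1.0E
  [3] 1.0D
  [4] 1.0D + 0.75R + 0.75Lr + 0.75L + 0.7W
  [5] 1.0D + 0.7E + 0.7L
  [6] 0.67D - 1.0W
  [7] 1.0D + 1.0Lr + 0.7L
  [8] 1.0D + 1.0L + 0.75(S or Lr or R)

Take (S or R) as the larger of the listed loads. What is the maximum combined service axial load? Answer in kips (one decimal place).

(S or R) → R = 83.0 kips; (S or Lr or R) → R = 83.0 kips.
[1] 1.0(54.6) + 0.7(132.4) + 0.7(83.0) + 0.7(22.1) = 54.6 + 92.7 + 58.1 + 15.5 = 220.9
[2] 0.6(54.6) - 1.0(103.6) = 32.8 - 103.6 = -70.8
[3] 1.0(54.6) = 54.6
[4] 1.0(54.6) + 0.75(83.0) + 0.75(20.7) + 0.75(22.1) + 0.7(132.4) = 241.6
[5] 1.0(54.6) + 0.7(103.6) + 0.7(22.1) = 54.6 + 72.5 + 15.5 = 142.6
[6] 0.67(54.6) - 1.0(132.4) = 36.6 - 132.4 = -95.8
[7] 1.0(54.6) + 1.0(20.7) + 0.7(22.1) = 54.6 + 20.7 + 15.5 = 90.8
[8] 1.0(54.6) + 1.0(22.1) + 0.75(83.0) = 54.6 + 22.1 + 62.3 = 139.0
Combination 4 governs: P = 241.6 kips.

241.6 kips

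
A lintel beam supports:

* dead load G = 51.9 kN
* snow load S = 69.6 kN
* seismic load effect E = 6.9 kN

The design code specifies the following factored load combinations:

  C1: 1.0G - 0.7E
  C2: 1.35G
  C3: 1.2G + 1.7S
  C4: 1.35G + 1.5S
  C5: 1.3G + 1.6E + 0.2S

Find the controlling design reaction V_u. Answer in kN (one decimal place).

180.6 kN

C1: 1.0(51.9) - 0.7(6.9) = 51.9 - 4.8 = 47.1
C2: 1.35(51.9) = 70.1
C3: 1.2(51.9) + 1.7(69.6) = 62.3 + 118.3 = 180.6
C4: 1.35(51.9) + 1.5(69.6) = 70.1 + 104.4 = 174.5
C5: 1.3(51.9) + 1.6(6.9) + 0.2(69.6) = 67.5 + 11.0 + 13.9 = 92.4
Combination 3 governs: V_u = 180.6 kN.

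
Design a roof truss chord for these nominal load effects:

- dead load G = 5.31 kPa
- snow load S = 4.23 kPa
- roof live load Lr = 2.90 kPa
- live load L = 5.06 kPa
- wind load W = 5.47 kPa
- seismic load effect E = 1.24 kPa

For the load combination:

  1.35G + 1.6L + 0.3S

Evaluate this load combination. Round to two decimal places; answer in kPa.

1.35(5.31) + 1.6(5.06) + 0.3(4.23) = 16.53
q_u = 16.53 kPa.

16.53 kPa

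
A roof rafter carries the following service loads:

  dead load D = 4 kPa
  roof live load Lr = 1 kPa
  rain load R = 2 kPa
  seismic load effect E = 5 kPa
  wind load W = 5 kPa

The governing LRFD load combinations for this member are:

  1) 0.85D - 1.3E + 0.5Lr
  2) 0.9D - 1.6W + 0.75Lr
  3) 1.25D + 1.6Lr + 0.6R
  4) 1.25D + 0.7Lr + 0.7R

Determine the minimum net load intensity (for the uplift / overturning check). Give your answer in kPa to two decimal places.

1) 0.85(4) - 1.3(5) + 0.5(1) = 3.40 - 6.50 + 0.50 = -2.60
2) 0.9(4) - 1.6(5) + 0.75(1) = 3.60 - 8.00 + 0.75 = -3.65
3) 1.25(4) + 1.6(1) + 0.6(2) = 5.00 + 1.60 + 1.20 = 7.80
4) 1.25(4) + 0.7(1) + 0.7(2) = 5.00 + 0.70 + 1.40 = 7.10
Combination 2 gives the minimum: -3.65 kPa.

-3.65 kPa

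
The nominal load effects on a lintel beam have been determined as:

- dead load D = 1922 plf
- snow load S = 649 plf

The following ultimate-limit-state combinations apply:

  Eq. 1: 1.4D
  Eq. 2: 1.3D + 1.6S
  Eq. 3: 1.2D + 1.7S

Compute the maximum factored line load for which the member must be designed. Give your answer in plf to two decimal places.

Eq. 1: 1.4(1922) = 2690.80
Eq. 2: 1.3(1922) + 1.6(649) = 2498.60 + 1038.40 = 3537.00
Eq. 3: 1.2(1922) + 1.7(649) = 2306.40 + 1103.30 = 3409.70
Combination 2 governs: w_u = 3537.00 plf.

3537.00 plf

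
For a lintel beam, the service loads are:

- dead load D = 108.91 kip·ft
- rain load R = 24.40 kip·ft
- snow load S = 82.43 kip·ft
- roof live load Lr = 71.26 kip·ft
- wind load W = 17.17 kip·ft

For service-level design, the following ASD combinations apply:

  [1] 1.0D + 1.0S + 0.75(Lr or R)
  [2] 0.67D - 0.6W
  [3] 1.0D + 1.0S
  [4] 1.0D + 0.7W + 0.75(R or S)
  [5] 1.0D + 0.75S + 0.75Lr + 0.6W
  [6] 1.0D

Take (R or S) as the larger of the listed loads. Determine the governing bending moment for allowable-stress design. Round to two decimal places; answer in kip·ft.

(Lr or R) → Lr = 71.26 kip·ft; (R or S) → S = 82.43 kip·ft.
[1] 1.0(108.91) + 1.0(82.43) + 0.75(71.26) = 108.91 + 82.43 + 53.45 = 244.79
[2] 0.67(108.91) - 0.6(17.17) = 72.97 - 10.30 = 62.67
[3] 1.0(108.91) + 1.0(82.43) = 108.91 + 82.43 = 191.34
[4] 1.0(108.91) + 0.7(17.17) + 0.75(82.43) = 108.91 + 12.02 + 61.82 = 182.75
[5] 1.0(108.91) + 0.75(82.43) + 0.75(71.26) + 0.6(17.17) = 108.91 + 61.82 + 53.45 + 10.30 = 234.48
[6] 1.0(108.91) = 108.91
The controlling combination is 1, giving 244.79 kip·ft.

244.79 kip·ft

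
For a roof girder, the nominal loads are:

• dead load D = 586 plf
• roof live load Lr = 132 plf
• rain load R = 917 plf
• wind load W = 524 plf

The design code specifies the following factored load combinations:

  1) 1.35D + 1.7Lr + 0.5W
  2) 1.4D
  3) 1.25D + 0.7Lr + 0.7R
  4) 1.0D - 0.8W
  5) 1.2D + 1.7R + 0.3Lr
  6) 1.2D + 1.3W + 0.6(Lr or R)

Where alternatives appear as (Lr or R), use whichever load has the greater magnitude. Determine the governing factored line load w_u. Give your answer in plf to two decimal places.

2301.70 plf

(Lr or R) → R = 917 plf.
1) 1.35(586) + 1.7(132) + 0.5(524) = 1277.50
2) 1.4(586) = 820.40
3) 1.25(586) + 0.7(132) + 0.7(917) = 1466.80
4) 1.0(586) - 0.8(524) = 166.80
5) 1.2(586) + 1.7(917) + 0.3(132) = 2301.70
6) 1.2(586) + 1.3(524) + 0.6(917) = 1934.60
The controlling combination is 5, giving 2301.70 plf.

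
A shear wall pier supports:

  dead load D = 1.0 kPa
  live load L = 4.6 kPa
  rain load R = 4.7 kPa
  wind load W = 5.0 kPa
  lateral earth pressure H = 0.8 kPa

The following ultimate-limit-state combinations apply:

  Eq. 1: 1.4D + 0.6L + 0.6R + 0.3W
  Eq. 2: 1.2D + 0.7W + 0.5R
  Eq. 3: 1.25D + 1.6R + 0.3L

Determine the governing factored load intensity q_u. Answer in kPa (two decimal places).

Eq. 1: 1.4(1.0) + 0.6(4.6) + 0.6(4.7) + 0.3(5.0) = 1.40 + 2.76 + 2.82 + 1.50 = 8.48
Eq. 2: 1.2(1.0) + 0.7(5.0) + 0.5(4.7) = 1.20 + 3.50 + 2.35 = 7.05
Eq. 3: 1.25(1.0) + 1.6(4.7) + 0.3(4.6) = 1.25 + 7.52 + 1.38 = 10.15
The controlling combination is 3, giving 10.15 kPa.

10.15 kPa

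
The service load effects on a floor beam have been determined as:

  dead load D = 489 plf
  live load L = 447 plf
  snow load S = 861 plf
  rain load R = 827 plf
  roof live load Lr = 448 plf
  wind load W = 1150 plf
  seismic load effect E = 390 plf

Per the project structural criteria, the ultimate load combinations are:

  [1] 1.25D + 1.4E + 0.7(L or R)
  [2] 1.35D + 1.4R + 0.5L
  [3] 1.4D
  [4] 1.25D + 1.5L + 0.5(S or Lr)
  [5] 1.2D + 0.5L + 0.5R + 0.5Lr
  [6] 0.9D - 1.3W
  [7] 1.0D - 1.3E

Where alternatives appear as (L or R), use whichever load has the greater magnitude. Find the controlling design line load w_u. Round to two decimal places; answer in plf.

2041.45 plf

(L or R) → R = 827 plf; (S or Lr) → S = 861 plf.
[1] 1.25(489) + 1.4(390) + 0.7(827) = 611.25 + 546.00 + 578.90 = 1736.15
[2] 1.35(489) + 1.4(827) + 0.5(447) = 660.15 + 1157.80 + 223.50 = 2041.45
[3] 1.4(489) = 684.60
[4] 1.25(489) + 1.5(447) + 0.5(861) = 611.25 + 670.50 + 430.50 = 1712.25
[5] 1.2(489) + 0.5(447) + 0.5(827) + 0.5(448) = 586.80 + 223.50 + 413.50 + 224.00 = 1447.80
[6] 0.9(489) - 1.3(1150) = 440.10 - 1495.00 = -1054.90
[7] 1.0(489) - 1.3(390) = 489.00 - 507.00 = -18.00
Combination 2 governs: w_u = 2041.45 plf.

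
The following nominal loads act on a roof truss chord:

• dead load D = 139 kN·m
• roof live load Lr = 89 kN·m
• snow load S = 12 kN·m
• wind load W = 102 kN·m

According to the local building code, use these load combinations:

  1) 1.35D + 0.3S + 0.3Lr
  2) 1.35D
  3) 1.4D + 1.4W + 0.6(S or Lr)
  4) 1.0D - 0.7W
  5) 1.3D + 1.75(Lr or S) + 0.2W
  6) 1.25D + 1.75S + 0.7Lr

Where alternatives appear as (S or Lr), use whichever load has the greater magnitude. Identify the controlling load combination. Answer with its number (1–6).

(S or Lr) → Lr = 89 kN·m; (Lr or S) → Lr = 89 kN·m.
1) 1.35(139) + 0.3(12) + 0.3(89) = 187.7 + 3.6 + 26.7 = 218.0
2) 1.35(139) = 187.7
3) 1.4(139) + 1.4(102) + 0.6(89) = 194.6 + 142.8 + 53.4 = 390.8
4) 1.0(139) - 0.7(102) = 139.0 - 71.4 = 67.6
5) 1.3(139) + 1.75(89) + 0.2(102) = 180.7 + 155.8 + 20.4 = 356.9
6) 1.25(139) + 1.75(12) + 0.7(89) = 173.8 + 21.0 + 62.3 = 257.1
The largest value is 390.8 kN·m from combination 3.

Combination 3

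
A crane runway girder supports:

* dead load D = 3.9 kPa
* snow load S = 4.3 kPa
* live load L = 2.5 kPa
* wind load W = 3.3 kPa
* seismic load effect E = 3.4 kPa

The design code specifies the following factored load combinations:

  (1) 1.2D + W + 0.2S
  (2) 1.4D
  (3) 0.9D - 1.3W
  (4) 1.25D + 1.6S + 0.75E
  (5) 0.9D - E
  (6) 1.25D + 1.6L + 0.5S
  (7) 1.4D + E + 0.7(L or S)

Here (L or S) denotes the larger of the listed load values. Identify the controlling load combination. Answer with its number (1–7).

(L or S) → S = 4.3 kPa.
(1) 1.2(3.9) + 1.0(3.3) + 0.2(4.3) = 4.68 + 3.30 + 0.86 = 8.84
(2) 1.4(3.9) = 5.46
(3) 0.9(3.9) - 1.3(3.3) = 3.51 - 4.29 = -0.78
(4) 1.25(3.9) + 1.6(4.3) + 0.75(3.4) = 4.88 + 6.88 + 2.55 = 14.31
(5) 0.9(3.9) - 1.0(3.4) = 3.51 - 3.40 = 0.11
(6) 1.25(3.9) + 1.6(2.5) + 0.5(4.3) = 4.88 + 4.00 + 2.15 = 11.03
(7) 1.4(3.9) + 1.0(3.4) + 0.7(4.3) = 5.46 + 3.40 + 3.01 = 11.87
The largest value is 14.31 kPa from combination 4.

Combination 4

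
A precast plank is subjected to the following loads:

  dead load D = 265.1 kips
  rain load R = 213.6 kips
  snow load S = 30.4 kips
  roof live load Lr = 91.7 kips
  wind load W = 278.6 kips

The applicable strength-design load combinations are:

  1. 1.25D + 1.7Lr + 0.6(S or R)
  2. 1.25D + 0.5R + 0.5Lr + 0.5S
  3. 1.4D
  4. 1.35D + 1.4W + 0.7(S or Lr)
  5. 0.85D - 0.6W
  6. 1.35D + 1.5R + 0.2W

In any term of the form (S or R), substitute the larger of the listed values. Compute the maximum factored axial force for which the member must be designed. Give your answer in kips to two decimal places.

(S or R) → R = 213.6 kips; (S or Lr) → Lr = 91.7 kips.
1. 1.25(265.1) + 1.7(91.7) + 0.6(213.6) = 615.43
2. 1.25(265.1) + 0.5(213.6) + 0.5(91.7) + 0.5(30.4) = 499.23
3. 1.4(265.1) = 371.14
4. 1.35(265.1) + 1.4(278.6) + 0.7(91.7) = 812.12
5. 0.85(265.1) - 0.6(278.6) = 58.18
6. 1.35(265.1) + 1.5(213.6) + 0.2(278.6) = 734.01
The controlling combination is 4, giving 812.12 kips.

812.12 kips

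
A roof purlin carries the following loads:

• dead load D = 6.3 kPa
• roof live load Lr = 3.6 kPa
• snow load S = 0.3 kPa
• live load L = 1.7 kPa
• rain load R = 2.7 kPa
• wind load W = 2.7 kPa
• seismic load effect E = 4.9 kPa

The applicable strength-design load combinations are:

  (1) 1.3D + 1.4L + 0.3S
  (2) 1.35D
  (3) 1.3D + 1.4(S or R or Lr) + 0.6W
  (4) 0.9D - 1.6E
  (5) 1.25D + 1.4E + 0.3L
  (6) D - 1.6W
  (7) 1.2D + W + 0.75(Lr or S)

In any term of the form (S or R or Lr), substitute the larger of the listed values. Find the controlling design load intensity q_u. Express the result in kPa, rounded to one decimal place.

15.2 kPa

(S or R or Lr) → Lr = 3.6 kPa; (Lr or S) → Lr = 3.6 kPa.
(1) 1.3(6.3) + 1.4(1.7) + 0.3(0.3) = 8.2 + 2.4 + 0.1 = 10.7
(2) 1.35(6.3) = 8.5
(3) 1.3(6.3) + 1.4(3.6) + 0.6(2.7) = 14.9
(4) 0.9(6.3) - 1.6(4.9) = -2.2
(5) 1.25(6.3) + 1.4(4.9) + 0.3(1.7) = 15.2
(6) 1.0(6.3) - 1.6(2.7) = 6.3 - 4.3 = 2.0
(7) 1.2(6.3) + 1.0(2.7) + 0.75(3.6) = 7.6 + 2.7 + 2.7 = 13.0
Maximum is from combination 5.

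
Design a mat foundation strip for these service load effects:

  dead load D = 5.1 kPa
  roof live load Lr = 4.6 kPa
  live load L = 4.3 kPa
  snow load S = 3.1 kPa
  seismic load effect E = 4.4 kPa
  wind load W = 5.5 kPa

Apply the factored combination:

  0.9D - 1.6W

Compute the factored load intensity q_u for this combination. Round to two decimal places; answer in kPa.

-4.21 kPa

0.9(5.1) - 1.6(5.5) = 4.59 - 8.80 = -4.21
q_u = -4.21 kPa.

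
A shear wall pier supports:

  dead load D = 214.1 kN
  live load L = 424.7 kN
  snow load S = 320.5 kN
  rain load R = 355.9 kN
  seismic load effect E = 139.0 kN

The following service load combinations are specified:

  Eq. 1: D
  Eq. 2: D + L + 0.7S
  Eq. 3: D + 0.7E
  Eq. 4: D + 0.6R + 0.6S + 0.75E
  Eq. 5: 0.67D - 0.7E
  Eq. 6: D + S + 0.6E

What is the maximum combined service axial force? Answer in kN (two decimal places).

Eq. 1: 1.0(214.1) = 214.10
Eq. 2: 1.0(214.1) + 1.0(424.7) + 0.7(320.5) = 214.10 + 424.70 + 224.35 = 863.15
Eq. 3: 1.0(214.1) + 0.7(139.0) = 214.10 + 97.30 = 311.40
Eq. 4: 1.0(214.1) + 0.6(355.9) + 0.6(320.5) + 0.75(139.0) = 214.10 + 213.54 + 192.30 + 104.25 = 724.19
Eq. 5: 0.67(214.1) - 0.7(139.0) = 143.45 - 97.30 = 46.15
Eq. 6: 1.0(214.1) + 1.0(320.5) + 0.6(139.0) = 214.10 + 320.50 + 83.40 = 618.00
Combination 2 governs: N = 863.15 kN.

863.15 kN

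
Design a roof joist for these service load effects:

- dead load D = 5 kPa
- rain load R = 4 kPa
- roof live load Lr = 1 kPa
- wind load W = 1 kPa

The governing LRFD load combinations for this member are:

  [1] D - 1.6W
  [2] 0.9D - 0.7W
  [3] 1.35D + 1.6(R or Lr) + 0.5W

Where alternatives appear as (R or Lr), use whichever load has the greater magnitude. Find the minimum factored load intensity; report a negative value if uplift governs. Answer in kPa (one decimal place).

(R or Lr) → R = 4 kPa.
[1] 1.0(5) - 1.6(1) = 5.0 - 1.6 = 3.4
[2] 0.9(5) - 0.7(1) = 4.5 - 0.7 = 3.8
[3] 1.35(5) + 1.6(4) + 0.5(1) = 6.8 + 6.4 + 0.5 = 13.7
Combination 1 gives the minimum: 3.4 kPa.

3.4 kPa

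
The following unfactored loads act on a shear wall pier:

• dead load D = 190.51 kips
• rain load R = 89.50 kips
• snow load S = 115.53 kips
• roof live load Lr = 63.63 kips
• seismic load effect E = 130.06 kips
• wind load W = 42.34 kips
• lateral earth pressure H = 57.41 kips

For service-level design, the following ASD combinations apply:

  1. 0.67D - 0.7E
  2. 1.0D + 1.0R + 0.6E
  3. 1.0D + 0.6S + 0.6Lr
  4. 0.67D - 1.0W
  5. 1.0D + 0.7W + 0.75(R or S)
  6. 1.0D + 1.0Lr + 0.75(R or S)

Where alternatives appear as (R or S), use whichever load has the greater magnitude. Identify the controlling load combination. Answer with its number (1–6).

(R or S) → S = 115.53 kips.
1. 0.67(190.51) - 0.7(130.06) = 127.64 - 91.04 = 36.60
2. 1.0(190.51) + 1.0(89.50) + 0.6(130.06) = 190.51 + 89.50 + 78.04 = 358.05
3. 1.0(190.51) + 0.6(115.53) + 0.6(63.63) = 190.51 + 69.32 + 38.18 = 298.01
4. 0.67(190.51) - 1.0(42.34) = 127.64 - 42.34 = 85.30
5. 1.0(190.51) + 0.7(42.34) + 0.75(115.53) = 190.51 + 29.64 + 86.65 = 306.80
6. 1.0(190.51) + 1.0(63.63) + 0.75(115.53) = 190.51 + 63.63 + 86.65 = 340.79
The largest value is 358.05 kips from combination 2.

Combination 2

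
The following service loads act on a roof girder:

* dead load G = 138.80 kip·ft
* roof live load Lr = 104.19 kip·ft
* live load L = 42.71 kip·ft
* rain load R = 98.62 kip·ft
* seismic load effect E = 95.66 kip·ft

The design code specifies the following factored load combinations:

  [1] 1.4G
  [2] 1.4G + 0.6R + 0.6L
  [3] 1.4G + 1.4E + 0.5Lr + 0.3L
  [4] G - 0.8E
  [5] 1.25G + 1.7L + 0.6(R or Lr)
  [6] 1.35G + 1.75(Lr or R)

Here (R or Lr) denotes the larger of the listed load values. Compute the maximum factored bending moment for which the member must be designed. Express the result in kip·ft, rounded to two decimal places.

393.15 kip·ft

(R or Lr) → Lr = 104.19 kip·ft; (Lr or R) → Lr = 104.19 kip·ft.
[1] 1.4(138.80) = 194.32
[2] 1.4(138.80) + 0.6(98.62) + 0.6(42.71) = 194.32 + 59.17 + 25.63 = 279.12
[3] 1.4(138.80) + 1.4(95.66) + 0.5(104.19) + 0.3(42.71) = 194.32 + 133.92 + 52.10 + 12.81 = 393.15
[4] 1.0(138.80) - 0.8(95.66) = 138.80 - 76.53 = 62.27
[5] 1.25(138.80) + 1.7(42.71) + 0.6(104.19) = 173.50 + 72.61 + 62.51 = 308.62
[6] 1.35(138.80) + 1.75(104.19) = 187.38 + 182.33 = 369.71
Combination 3 governs: M_u = 393.15 kip·ft.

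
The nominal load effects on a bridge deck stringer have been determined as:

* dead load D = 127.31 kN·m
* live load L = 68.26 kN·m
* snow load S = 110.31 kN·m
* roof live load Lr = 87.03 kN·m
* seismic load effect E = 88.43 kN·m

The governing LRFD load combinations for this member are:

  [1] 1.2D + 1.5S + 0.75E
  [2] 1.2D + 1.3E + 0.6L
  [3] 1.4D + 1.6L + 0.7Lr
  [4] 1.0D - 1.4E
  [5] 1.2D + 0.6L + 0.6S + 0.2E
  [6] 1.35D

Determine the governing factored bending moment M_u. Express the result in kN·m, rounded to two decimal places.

[1] 1.2(127.31) + 1.5(110.31) + 0.75(88.43) = 152.77 + 165.47 + 66.32 = 384.56
[2] 1.2(127.31) + 1.3(88.43) + 0.6(68.26) = 152.77 + 114.96 + 40.96 = 308.69
[3] 1.4(127.31) + 1.6(68.26) + 0.7(87.03) = 178.23 + 109.22 + 60.92 = 348.37
[4] 1.0(127.31) - 1.4(88.43) = 127.31 - 123.80 = 3.51
[5] 1.2(127.31) + 0.6(68.26) + 0.6(110.31) + 0.2(88.43) = 277.60
[6] 1.35(127.31) = 171.87
The controlling combination is 1, giving 384.56 kN·m.

384.56 kN·m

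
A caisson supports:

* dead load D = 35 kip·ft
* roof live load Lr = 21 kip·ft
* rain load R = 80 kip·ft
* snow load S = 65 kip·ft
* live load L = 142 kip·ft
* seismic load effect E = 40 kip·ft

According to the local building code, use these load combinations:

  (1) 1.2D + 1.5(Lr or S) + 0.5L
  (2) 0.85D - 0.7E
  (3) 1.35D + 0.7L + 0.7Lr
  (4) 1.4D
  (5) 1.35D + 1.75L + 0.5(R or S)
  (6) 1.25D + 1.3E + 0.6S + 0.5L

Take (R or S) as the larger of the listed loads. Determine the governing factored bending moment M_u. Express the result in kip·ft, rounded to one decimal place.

(Lr or S) → S = 65 kip·ft; (R or S) → R = 80 kip·ft.
(1) 1.2(35) + 1.5(65) + 0.5(142) = 42.0 + 97.5 + 71.0 = 210.5
(2) 0.85(35) - 0.7(40) = 29.8 - 28.0 = 1.8
(3) 1.35(35) + 0.7(142) + 0.7(21) = 47.3 + 99.4 + 14.7 = 161.4
(4) 1.4(35) = 49.0
(5) 1.35(35) + 1.75(142) + 0.5(80) = 47.3 + 248.5 + 40.0 = 335.8
(6) 1.25(35) + 1.3(40) + 0.6(65) + 0.5(142) = 43.8 + 52.0 + 39.0 + 71.0 = 205.8
Combination 5 governs: M_u = 335.8 kip·ft.

335.8 kip·ft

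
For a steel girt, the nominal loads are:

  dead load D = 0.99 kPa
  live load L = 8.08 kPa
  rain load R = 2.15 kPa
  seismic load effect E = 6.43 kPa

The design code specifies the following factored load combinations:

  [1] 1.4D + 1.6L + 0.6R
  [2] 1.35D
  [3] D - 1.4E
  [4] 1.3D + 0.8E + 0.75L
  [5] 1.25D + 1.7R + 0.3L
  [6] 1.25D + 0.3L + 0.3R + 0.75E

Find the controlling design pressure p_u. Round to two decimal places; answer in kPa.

15.60 kPa

[1] 1.4(0.99) + 1.6(8.08) + 0.6(2.15) = 15.60
[2] 1.35(0.99) = 1.34
[3] 1.0(0.99) - 1.4(6.43) = 0.99 - 9.00 = -8.01
[4] 1.3(0.99) + 0.8(6.43) + 0.75(8.08) = 1.29 + 5.14 + 6.06 = 12.49
[5] 1.25(0.99) + 1.7(2.15) + 0.3(8.08) = 1.24 + 3.66 + 2.42 = 7.32
[6] 1.25(0.99) + 0.3(8.08) + 0.3(2.15) + 0.75(6.43) = 1.24 + 2.42 + 0.65 + 4.82 = 9.13
Combination 1 governs: p_u = 15.60 kPa.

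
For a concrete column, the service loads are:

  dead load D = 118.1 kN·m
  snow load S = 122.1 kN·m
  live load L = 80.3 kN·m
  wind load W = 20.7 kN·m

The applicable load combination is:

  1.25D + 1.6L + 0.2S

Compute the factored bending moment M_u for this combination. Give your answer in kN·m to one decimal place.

1.25(118.1) + 1.6(80.3) + 0.2(122.1) = 147.6 + 128.5 + 24.4 = 300.5
M_u = 300.5 kN·m.

300.5 kN·m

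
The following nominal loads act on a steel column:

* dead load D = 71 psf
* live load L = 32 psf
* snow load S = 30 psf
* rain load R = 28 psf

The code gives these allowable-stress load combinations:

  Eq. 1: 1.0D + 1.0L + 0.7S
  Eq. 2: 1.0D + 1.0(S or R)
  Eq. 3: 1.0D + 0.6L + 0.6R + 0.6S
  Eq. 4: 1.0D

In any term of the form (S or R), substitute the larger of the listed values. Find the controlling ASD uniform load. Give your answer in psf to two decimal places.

125.00 psf

(S or R) → S = 30 psf.
Eq. 1: 1.0(71) + 1.0(32) + 0.7(30) = 71.00 + 32.00 + 21.00 = 124.00
Eq. 2: 1.0(71) + 1.0(30) = 71.00 + 30.00 = 101.00
Eq. 3: 1.0(71) + 0.6(32) + 0.6(28) + 0.6(30) = 71.00 + 19.20 + 16.80 + 18.00 = 125.00
Eq. 4: 1.0(71) = 71.00
Combination 3 governs: q = 125.00 psf.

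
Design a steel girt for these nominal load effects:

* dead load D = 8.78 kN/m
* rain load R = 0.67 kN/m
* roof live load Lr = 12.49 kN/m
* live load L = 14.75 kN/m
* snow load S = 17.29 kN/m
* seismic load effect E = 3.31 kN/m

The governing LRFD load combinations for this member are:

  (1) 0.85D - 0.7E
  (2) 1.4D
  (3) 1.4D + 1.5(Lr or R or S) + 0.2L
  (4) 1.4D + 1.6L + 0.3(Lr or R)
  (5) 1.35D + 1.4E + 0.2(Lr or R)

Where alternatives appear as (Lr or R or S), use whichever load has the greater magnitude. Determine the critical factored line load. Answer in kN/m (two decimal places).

41.18 kN/m

(Lr or R or S) → S = 17.29 kN/m; (Lr or R) → Lr = 12.49 kN/m.
(1) 0.85(8.78) - 0.7(3.31) = 5.15
(2) 1.4(8.78) = 12.29
(3) 1.4(8.78) + 1.5(17.29) + 0.2(14.75) = 12.29 + 25.94 + 2.95 = 41.18
(4) 1.4(8.78) + 1.6(14.75) + 0.3(12.49) = 12.29 + 23.60 + 3.75 = 39.64
(5) 1.35(8.78) + 1.4(3.31) + 0.2(12.49) = 18.99
Maximum is from combination 3.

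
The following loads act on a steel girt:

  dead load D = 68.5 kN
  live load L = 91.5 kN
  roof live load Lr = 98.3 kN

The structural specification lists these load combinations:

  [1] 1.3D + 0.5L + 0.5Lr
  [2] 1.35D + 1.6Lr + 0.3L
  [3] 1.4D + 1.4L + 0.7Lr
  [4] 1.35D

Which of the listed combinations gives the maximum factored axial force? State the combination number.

[1] 1.3(68.5) + 0.5(91.5) + 0.5(98.3) = 89.05 + 45.75 + 49.15 = 183.95
[2] 1.35(68.5) + 1.6(98.3) + 0.3(91.5) = 92.48 + 157.28 + 27.45 = 277.21
[3] 1.4(68.5) + 1.4(91.5) + 0.7(98.3) = 95.90 + 128.10 + 68.81 = 292.81
[4] 1.35(68.5) = 92.48
The largest value is 292.81 kN from combination 3.

Combination 3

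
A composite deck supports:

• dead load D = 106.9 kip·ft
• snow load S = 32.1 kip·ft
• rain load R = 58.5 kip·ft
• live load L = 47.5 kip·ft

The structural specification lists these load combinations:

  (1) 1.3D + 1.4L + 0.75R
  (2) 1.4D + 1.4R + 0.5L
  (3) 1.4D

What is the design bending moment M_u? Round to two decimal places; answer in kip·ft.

255.31 kip·ft

(1) 1.3(106.9) + 1.4(47.5) + 0.75(58.5) = 138.97 + 66.50 + 43.88 = 249.35
(2) 1.4(106.9) + 1.4(58.5) + 0.5(47.5) = 149.66 + 81.90 + 23.75 = 255.31
(3) 1.4(106.9) = 149.66
Combination 2 governs: M_u = 255.31 kip·ft.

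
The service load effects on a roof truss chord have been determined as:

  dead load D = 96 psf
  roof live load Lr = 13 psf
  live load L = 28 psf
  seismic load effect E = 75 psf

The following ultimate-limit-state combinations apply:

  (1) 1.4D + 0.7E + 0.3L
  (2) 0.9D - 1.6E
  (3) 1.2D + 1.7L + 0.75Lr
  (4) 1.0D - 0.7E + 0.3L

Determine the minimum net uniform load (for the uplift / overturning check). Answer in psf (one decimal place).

-33.6 psf

(1) 1.4(96) + 0.7(75) + 0.3(28) = 134.4 + 52.5 + 8.4 = 195.3
(2) 0.9(96) - 1.6(75) = 86.4 - 120.0 = -33.6
(3) 1.2(96) + 1.7(28) + 0.75(13) = 115.2 + 47.6 + 9.8 = 172.6
(4) 1.0(96) - 0.7(75) + 0.3(28) = 96.0 - 52.5 + 8.4 = 51.9
Combination 2 gives the minimum: -33.6 psf.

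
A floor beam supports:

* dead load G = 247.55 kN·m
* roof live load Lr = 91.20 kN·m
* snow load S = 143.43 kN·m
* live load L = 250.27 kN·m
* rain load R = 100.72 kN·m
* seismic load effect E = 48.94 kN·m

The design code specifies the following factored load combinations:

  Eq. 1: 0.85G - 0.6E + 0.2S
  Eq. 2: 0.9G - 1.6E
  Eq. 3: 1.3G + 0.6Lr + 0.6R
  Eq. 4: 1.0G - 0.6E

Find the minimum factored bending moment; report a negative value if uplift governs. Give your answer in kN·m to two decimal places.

Eq. 1: 0.85(247.55) - 0.6(48.94) + 0.2(143.43) = 209.74
Eq. 2: 0.9(247.55) - 1.6(48.94) = 144.49
Eq. 3: 1.3(247.55) + 0.6(91.20) + 0.6(100.72) = 321.82 + 54.72 + 60.43 = 436.97
Eq. 4: 1.0(247.55) - 0.6(48.94) = 247.55 - 29.36 = 218.19
Combination 2 gives the minimum: 144.49 kN·m.

144.49 kN·m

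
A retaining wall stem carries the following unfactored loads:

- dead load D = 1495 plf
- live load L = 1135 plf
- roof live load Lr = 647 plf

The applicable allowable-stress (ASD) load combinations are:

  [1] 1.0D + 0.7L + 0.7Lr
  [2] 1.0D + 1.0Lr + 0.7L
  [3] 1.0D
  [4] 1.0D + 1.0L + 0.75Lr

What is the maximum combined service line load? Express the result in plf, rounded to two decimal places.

[1] 1.0(1495) + 0.7(1135) + 0.7(647) = 2742.40
[2] 1.0(1495) + 1.0(647) + 0.7(1135) = 2936.50
[3] 1.0(1495) = 1495.00
[4] 1.0(1495) + 1.0(1135) + 0.75(647) = 3115.25
The controlling combination is 4, giving 3115.25 plf.

3115.25 plf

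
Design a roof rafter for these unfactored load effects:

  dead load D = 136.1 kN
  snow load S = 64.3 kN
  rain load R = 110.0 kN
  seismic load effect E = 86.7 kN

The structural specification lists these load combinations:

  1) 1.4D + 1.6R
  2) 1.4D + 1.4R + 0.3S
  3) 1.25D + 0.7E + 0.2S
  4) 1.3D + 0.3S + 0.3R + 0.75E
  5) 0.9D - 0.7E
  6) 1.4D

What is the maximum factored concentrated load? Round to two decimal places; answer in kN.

366.54 kN

1) 1.4(136.1) + 1.6(110.0) = 190.54 + 176.00 = 366.54
2) 1.4(136.1) + 1.4(110.0) + 0.3(64.3) = 190.54 + 154.00 + 19.29 = 363.83
3) 1.25(136.1) + 0.7(86.7) + 0.2(64.3) = 170.13 + 60.69 + 12.86 = 243.68
4) 1.3(136.1) + 0.3(64.3) + 0.3(110.0) + 0.75(86.7) = 176.93 + 19.29 + 33.00 + 65.03 = 294.25
5) 0.9(136.1) - 0.7(86.7) = 122.49 - 60.69 = 61.80
6) 1.4(136.1) = 190.54
Combination 1 governs: P_u = 366.54 kN.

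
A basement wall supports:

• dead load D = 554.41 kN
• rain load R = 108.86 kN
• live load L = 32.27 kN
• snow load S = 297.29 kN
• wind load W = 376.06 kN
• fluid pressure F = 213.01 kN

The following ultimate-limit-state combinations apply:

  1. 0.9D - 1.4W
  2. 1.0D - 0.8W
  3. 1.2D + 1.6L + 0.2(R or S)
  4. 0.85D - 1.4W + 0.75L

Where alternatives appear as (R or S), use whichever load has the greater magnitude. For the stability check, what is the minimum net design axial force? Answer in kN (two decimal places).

(R or S) → S = 297.29 kN.
1. 0.9(554.41) - 1.4(376.06) = -27.52
2. 1.0(554.41) - 0.8(376.06) = 554.41 - 300.85 = 253.56
3. 1.2(554.41) + 1.6(32.27) + 0.2(297.29) = 665.29 + 51.63 + 59.46 = 776.38
4. 0.85(554.41) - 1.4(376.06) + 0.75(32.27) = 471.25 - 526.48 + 24.20 = -31.03
Combination 4 gives the minimum: -31.03 kN.

-31.03 kN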